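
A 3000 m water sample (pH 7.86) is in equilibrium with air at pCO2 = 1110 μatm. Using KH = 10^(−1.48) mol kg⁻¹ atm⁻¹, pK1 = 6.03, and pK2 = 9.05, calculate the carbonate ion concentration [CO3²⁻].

[CO2*] = KH · pCO2 = 10^(−1.48) × 1110×10^-6 = 3.676×10^-5 mol/kg
α₀ = 1/(1 + K1/[H⁺] + K1K2/[H⁺]²) = 1/(1 + 10^+1.83 + 10^+0.64) = 0.01370
DIC = [CO2*]/α₀ = 3.676×10^-5 / 0.01370 = 2.682 mmol/kg
[CO3²⁻] = α₂·DIC; α₂ = 0.05982, so [CO3²⁻] = 0.05982 × 2.682 = 0.160 mmol/kg

[CO3²⁻] = 0.160 mmol/kg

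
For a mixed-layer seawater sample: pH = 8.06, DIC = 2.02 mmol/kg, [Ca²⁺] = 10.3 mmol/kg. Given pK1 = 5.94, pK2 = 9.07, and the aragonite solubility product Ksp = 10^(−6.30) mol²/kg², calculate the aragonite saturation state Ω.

α₂ = 1 / (1 + [H⁺]/K2 + [H⁺]²/(K1K2)) = 1 / (1 + 10^+1.01 + 10^-1.11)
   = 1 / (1 + 10.233 + 0.077625) = 1/11.311 = 0.08841
[CO3²⁻] = α₂ × DIC = 0.08841 × 2.02 = 0.1786 mmol/kg
Ksp = 10^(−6.30) = 5.012×10^-7
Ω = [Ca²⁺][CO3²⁻]/Ksp = (10.3×10^-3)(1.786×10^-4) / 5.012×10^-7 = 3.67

Ω = 3.67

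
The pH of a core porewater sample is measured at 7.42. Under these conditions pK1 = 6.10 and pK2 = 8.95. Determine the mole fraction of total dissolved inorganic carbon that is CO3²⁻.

α₂ = 1 / (1 + [H⁺]/K2 + [H⁺]²/(K1K2)) = 1 / (1 + 10^+1.53 + 10^+0.21)
   = 1 / (1 + 33.884 + 1.6218) = 1/36.506 = 0.02739

α₂ = 0.0274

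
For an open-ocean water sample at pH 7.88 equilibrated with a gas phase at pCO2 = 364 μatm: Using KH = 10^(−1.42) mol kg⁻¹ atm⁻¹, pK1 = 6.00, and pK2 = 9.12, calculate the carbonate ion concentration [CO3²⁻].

[CO2*] = KH · pCO2 = 10^(−1.42) × 364×10^-6 = 1.384×10^-5 mol/kg
α₀ = 1/(1 + K1/[H⁺] + K1K2/[H⁺]²) = 1/(1 + 10^+1.88 + 10^+0.64) = 0.01231
DIC = [CO2*]/α₀ = 1.384×10^-5 / 0.01231 = 1.124 mmol/kg
[CO3²⁻] = α₂·DIC; α₂ = 0.05374, so [CO3²⁻] = 0.05374 × 1.124 = 0.0604 mmol/kg

[CO3²⁻] = 0.0604 mmol/kg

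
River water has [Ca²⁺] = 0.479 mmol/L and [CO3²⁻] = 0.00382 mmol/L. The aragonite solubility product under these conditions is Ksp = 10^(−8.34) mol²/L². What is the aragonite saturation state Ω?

Ω = 0.400

Ksp = 10^(−8.34) = 4.571×10^-9
Ω = [Ca²⁺][CO3²⁻]/Ksp = (0.479×10^-3)(0.00382×10^-3) / 4.571×10^-9 = 0.400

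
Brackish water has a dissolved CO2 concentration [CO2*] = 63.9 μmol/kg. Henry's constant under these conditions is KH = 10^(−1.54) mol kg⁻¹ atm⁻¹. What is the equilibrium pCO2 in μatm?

KH = 10^(−1.54) = 2.884×10^-2 mol kg⁻¹ atm⁻¹
pCO2 = [CO2*]/KH = 63.9×10^-6 / 2.884×10^-2 = 2.22×10^-3 atm = 2220 μatm

pCO2 = 2220 μatm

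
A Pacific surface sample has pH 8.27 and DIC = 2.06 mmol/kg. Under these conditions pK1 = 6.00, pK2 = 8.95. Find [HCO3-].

α₁ = 1 / (1 + [H⁺]/K1 + K2/[H⁺]) = 1 / (1 + 10^-2.27 + 10^-0.68)
   = 1 / (1 + 0.0053703 + 0.20893) = 1/1.2143 = 0.8235
[HCO3⁻] = α₁ × DIC = 0.8235 × 2.06 = 1.70 mmol/kg

[HCO3⁻] = 1.70 mmol/kg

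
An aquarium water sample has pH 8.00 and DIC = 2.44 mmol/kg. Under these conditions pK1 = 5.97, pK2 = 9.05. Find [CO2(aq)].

[CO2*] = 0.0207 mmol/kg

α₀ = 1 / (1 + K1/[H⁺] + K1K2/[H⁺]²) = 1 / (1 + 10^+2.03 + 10^+0.98)
   = 1 / (1 + 107.15 + 9.5499) = 1/117.70 = 0.008496
[CO2*] = α₀ × DIC = 0.008496 × 2.44 = 0.0207 mmol/kg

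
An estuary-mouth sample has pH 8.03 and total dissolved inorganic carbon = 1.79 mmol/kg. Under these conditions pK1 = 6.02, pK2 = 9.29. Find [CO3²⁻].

α₂ = 1 / (1 + [H⁺]/K2 + [H⁺]²/(K1K2)) = 1 / (1 + 10^+1.26 + 10^-0.75)
   = 1 / (1 + 18.197 + 0.17783) = 1/19.375 = 0.05161
[CO3²⁻] = α₂ × DIC = 0.05161 × 1.79 = 0.0924 mmol/kg

[CO3²⁻] = 0.0924 mmol/kg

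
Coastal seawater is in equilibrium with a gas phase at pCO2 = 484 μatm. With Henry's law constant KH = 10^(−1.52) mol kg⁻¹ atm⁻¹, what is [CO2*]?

KH = 10^(−1.52) = 3.020×10^-2 mol kg⁻¹ atm⁻¹
[CO2*] = KH · pCO2 = 3.020×10^-2 × 484×10^-6 atm = 1.46×10^-5 mol/kg

[CO2*] = 14.6 μmol/kg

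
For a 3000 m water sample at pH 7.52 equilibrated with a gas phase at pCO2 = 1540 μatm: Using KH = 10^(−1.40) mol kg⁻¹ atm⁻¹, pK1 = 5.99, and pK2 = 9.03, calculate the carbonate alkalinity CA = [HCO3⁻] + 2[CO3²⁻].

[CO2*] = KH · pCO2 = 10^(−1.40) × 1540×10^-6 = 6.131×10^-5 mol/kg
α₀ = 1/(1 + K1/[H⁺] + K1K2/[H⁺]²) = 1/(1 + 10^+1.53 + 10^+0.02) = 0.02783
DIC = [CO2*]/α₀ = 6.131×10^-5 / 0.02783 = 2.203 mmol/kg
CA = (α₁ + 2α₂)·DIC = (0.9430 + 2×0.02914) × 2.203 = 2.21 mmol/kg

CA = 2.21 mmol/kg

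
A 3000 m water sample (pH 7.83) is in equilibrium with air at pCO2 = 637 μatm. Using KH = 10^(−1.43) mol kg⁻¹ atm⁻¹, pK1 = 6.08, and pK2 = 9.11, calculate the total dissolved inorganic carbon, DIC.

[CO2*] = KH · pCO2 = 10^(−1.43) × 637×10^-6 = 2.367×10^-5 mol/kg
α₀ = 1/(1 + K1/[H⁺] + K1K2/[H⁺]²) = 1/(1 + 10^+1.75 + 10^+0.47) = 0.01662
DIC = [CO2*]/α₀ = 2.367×10^-5 / 0.01662 = 1.42 mmol/kg

DIC = 1.42 mmol/kg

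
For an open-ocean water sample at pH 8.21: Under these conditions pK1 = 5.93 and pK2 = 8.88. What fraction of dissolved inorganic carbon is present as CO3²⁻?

α₂ = 1 / (1 + [H⁺]/K2 + [H⁺]²/(K1K2)) = 1 / (1 + 10^+0.67 + 10^-1.61)
   = 1 / (1 + 4.6774 + 0.024547) = 1/5.7019 = 0.1754

α₂ = 0.175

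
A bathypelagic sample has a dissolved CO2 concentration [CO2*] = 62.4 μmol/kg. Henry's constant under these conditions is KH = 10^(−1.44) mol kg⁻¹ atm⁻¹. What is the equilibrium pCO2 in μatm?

pCO2 = 1720 μatm

KH = 10^(−1.44) = 3.631×10^-2 mol kg⁻¹ atm⁻¹
pCO2 = [CO2*]/KH = 62.4×10^-6 / 3.631×10^-2 = 1.72×10^-3 atm = 1720 μatm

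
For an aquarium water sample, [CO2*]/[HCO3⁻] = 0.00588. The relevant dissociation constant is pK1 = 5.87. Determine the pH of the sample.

pH = 8.10

From K1 = [H⁺][HCO3⁻]/[CO2*]:  pH = pK1 − log₁₀([CO2*]/[HCO3⁻])
log₁₀(0.00588) = -2.231
pH = 5.87 − (-2.231) = 8.10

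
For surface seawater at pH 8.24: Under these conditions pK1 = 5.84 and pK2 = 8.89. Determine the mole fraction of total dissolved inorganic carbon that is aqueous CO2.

α₀ = 0.00324

α₀ = 1 / (1 + K1/[H⁺] + K1K2/[H⁺]²) = 1 / (1 + 10^+2.40 + 10^+1.75)
   = 1 / (1 + 251.19 + 56.234) = 1/308.42 = 0.003242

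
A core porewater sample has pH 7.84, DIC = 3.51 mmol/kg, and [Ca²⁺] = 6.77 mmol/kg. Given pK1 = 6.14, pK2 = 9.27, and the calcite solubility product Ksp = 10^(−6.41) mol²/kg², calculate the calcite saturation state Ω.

α₂ = 1 / (1 + [H⁺]/K2 + [H⁺]²/(K1K2)) = 1 / (1 + 10^+1.43 + 10^-0.27)
   = 1 / (1 + 26.915 + 0.53703) = 1/28.452 = 0.03515
[CO3²⁻] = α₂ × DIC = 0.03515 × 3.51 = 0.1234 mmol/kg
Ksp = 10^(−6.41) = 3.890×10^-7
Ω = [Ca²⁺][CO3²⁻]/Ksp = (6.77×10^-3)(1.234×10^-4) / 3.890×10^-7 = 2.15

Ω = 2.15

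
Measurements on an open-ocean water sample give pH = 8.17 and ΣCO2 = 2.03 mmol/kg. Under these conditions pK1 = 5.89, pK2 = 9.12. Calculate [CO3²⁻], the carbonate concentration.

α₂ = 1 / (1 + [H⁺]/K2 + [H⁺]²/(K1K2)) = 1 / (1 + 10^+0.95 + 10^-1.33)
   = 1 / (1 + 8.9125 + 0.046774) = 1/9.9593 = 0.1004
[CO3²⁻] = α₂ × DIC = 0.1004 × 2.03 = 0.204 mmol/kg

[CO3²⁻] = 0.204 mmol/kg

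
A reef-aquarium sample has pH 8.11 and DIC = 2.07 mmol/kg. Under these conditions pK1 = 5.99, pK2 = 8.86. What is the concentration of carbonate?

[CO3²⁻] = 0.311 mmol/kg

α₂ = 1 / (1 + [H⁺]/K2 + [H⁺]²/(K1K2)) = 1 / (1 + 10^+0.75 + 10^-1.37)
   = 1 / (1 + 5.6234 + 0.042658) = 1/6.6661 = 0.1500
[CO3²⁻] = α₂ × DIC = 0.1500 × 2.07 = 0.311 mmol/kg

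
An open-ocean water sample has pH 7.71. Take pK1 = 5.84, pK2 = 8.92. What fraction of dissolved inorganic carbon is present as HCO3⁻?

α₁ = 1 / (1 + [H⁺]/K1 + K2/[H⁺]) = 1 / (1 + 10^-1.87 + 10^-1.21)
   = 1 / (1 + 0.013490 + 0.061660) = 1/1.0751 = 0.9301

α₁ = 0.930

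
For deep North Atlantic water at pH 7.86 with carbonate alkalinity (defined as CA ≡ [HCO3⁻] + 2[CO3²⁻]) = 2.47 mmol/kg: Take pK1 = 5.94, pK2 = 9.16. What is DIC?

CA = [HCO3⁻] + 2[CO3²⁻] = (α₁ + 2α₂)·DIC
At pH 7.86: [H⁺]/K1 = 10^-1.92 = 0.012023, K2/[H⁺] = 10^-1.30 = 0.050119
α₁ = 1/(1 + 0.012023 + 0.050119) = 1/1.0621 = 0.9415; α₂ = α₁·K2/[H⁺] = 0.04719
α₁ + 2α₂ = 1.0359
DIC = CA / (α₁ + 2α₂) = 2.47 / 1.0359 = 2.38 mmol/kg

DIC = 2.38 mmol/kg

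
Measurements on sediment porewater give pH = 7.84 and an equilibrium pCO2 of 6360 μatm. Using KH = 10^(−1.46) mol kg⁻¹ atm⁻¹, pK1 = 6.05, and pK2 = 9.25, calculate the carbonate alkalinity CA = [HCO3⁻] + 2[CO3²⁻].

[CO2*] = KH · pCO2 = 10^(−1.46) × 6360×10^-6 = 2.205×10^-4 mol/kg
α₀ = 1/(1 + K1/[H⁺] + K1K2/[H⁺]²) = 1/(1 + 10^+1.79 + 10^+0.38) = 0.01537
DIC = [CO2*]/α₀ = 2.205×10^-4 / 0.01537 = 14.35 mmol/kg
CA = (α₁ + 2α₂)·DIC = (0.9478 + 2×0.03687) × 14.35 = 14.7 mmol/kg

CA = 14.7 mmol/kg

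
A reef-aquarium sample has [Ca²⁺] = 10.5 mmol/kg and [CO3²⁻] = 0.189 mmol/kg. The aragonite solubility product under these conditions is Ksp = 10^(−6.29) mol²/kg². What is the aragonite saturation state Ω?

Ω = 3.87

Ksp = 10^(−6.29) = 5.129×10^-7
Ω = [Ca²⁺][CO3²⁻]/Ksp = (10.5×10^-3)(0.189×10^-3) / 5.129×10^-7 = 3.87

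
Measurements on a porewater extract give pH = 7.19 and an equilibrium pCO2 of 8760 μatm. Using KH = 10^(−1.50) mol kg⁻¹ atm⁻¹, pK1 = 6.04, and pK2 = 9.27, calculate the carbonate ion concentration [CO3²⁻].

[CO3²⁻] = 0.0325 mmol/kg

[CO2*] = KH · pCO2 = 10^(−1.50) × 8760×10^-6 = 2.770×10^-4 mol/kg
α₀ = 1/(1 + K1/[H⁺] + K1K2/[H⁺]²) = 1/(1 + 10^+1.15 + 10^-0.93) = 0.06560
DIC = [CO2*]/α₀ = 2.770×10^-4 / 0.06560 = 4.223 mmol/kg
[CO3²⁻] = α₂·DIC; α₂ = 0.007708, so [CO3²⁻] = 0.007708 × 4.223 = 0.0325 mmol/kg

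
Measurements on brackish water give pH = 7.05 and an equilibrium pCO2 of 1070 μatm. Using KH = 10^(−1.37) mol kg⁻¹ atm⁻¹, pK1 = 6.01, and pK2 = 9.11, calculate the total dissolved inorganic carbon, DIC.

DIC = 0.550 mmol/kg

[CO2*] = KH · pCO2 = 10^(−1.37) × 1070×10^-6 = 4.564×10^-5 mol/kg
α₀ = 1/(1 + K1/[H⁺] + K1K2/[H⁺]²) = 1/(1 + 10^+1.04 + 10^-1.02) = 0.08292
DIC = [CO2*]/α₀ = 4.564×10^-5 / 0.08292 = 0.550 mmol/kg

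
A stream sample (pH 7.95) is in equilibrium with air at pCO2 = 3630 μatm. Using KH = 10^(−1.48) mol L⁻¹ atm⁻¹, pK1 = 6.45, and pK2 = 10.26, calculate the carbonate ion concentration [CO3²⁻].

[CO2*] = KH · pCO2 = 10^(−1.48) × 3630×10^-6 = 1.202×10^-4 mol/L
α₀ = 1/(1 + K1/[H⁺] + K1K2/[H⁺]²) = 1/(1 + 10^+1.50 + 10^-0.81) = 0.03051
DIC = [CO2*]/α₀ = 1.202×10^-4 / 0.03051 = 3.940 mmol/L
[CO3²⁻] = α₂·DIC; α₂ = 0.004725, so [CO3²⁻] = 0.004725 × 3.940 = 0.0186 mmol/L = 18.6 μmol/L

[CO3²⁻] = 18.6 μmol/L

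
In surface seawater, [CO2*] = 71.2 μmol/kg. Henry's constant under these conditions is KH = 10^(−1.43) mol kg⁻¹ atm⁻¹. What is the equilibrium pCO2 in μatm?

pCO2 = 1920 μatm

KH = 10^(−1.43) = 3.715×10^-2 mol kg⁻¹ atm⁻¹
pCO2 = [CO2*]/KH = 71.2×10^-6 / 3.715×10^-2 = 1.92×10^-3 atm = 1920 μatm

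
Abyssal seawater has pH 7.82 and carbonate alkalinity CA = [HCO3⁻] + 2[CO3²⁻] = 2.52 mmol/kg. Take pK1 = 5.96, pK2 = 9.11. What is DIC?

DIC = 2.43 mmol/kg

CA = [HCO3⁻] + 2[CO3²⁻] = (α₁ + 2α₂)·DIC
At pH 7.82: [H⁺]/K1 = 10^-1.86 = 0.013804, K2/[H⁺] = 10^-1.29 = 0.051286
α₁ = 1/(1 + 0.013804 + 0.051286) = 1/1.0651 = 0.9389; α₂ = α₁·K2/[H⁺] = 0.04815
α₁ + 2α₂ = 1.0352
DIC = CA / (α₁ + 2α₂) = 2.52 / 1.0352 = 2.43 mmol/kg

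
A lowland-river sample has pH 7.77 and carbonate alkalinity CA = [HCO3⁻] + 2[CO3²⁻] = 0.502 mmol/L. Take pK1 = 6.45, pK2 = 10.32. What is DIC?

DIC = 0.524 mmol/L

CA = [HCO3⁻] + 2[CO3²⁻] = (α₁ + 2α₂)·DIC
At pH 7.77: [H⁺]/K1 = 10^-1.32 = 0.047863, K2/[H⁺] = 10^-2.55 = 0.0028184
α₁ = 1/(1 + 0.047863 + 0.0028184) = 1/1.0507 = 0.9518; α₂ = α₁·K2/[H⁺] = 0.002682
α₁ + 2α₂ = 0.9571
DIC = CA / (α₁ + 2α₂) = 0.502 / 0.9571 = 0.524 mmol/L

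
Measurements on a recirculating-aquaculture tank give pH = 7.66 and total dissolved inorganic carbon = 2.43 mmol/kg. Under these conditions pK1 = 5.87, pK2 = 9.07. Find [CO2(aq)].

α₀ = 1 / (1 + K1/[H⁺] + K1K2/[H⁺]²) = 1 / (1 + 10^+1.79 + 10^+0.38)
   = 1 / (1 + 61.660 + 2.3988) = 1/65.058 = 0.01537
[CO2*] = α₀ × DIC = 0.01537 × 2.43 = 0.0374 mmol/kg

[CO2*] = 0.0374 mmol/kg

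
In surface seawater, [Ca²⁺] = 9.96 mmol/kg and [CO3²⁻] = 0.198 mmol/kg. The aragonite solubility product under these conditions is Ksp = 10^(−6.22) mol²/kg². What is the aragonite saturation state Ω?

Ω = 3.27

Ksp = 10^(−6.22) = 6.026×10^-7
Ω = [Ca²⁺][CO3²⁻]/Ksp = (9.96×10^-3)(0.198×10^-3) / 6.026×10^-7 = 3.27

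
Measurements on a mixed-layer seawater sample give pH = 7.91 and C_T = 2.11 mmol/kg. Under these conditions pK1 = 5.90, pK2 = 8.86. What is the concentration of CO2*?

α₀ = 1 / (1 + K1/[H⁺] + K1K2/[H⁺]²) = 1 / (1 + 10^+2.01 + 10^+1.06)
   = 1 / (1 + 102.33 + 11.482) = 1/114.81 = 0.008710
[CO2*] = α₀ × DIC = 0.008710 × 2.11 = 0.0184 mmol/kg = 18.4 μmol/kg

[CO2*] = 18.4 μmol/kg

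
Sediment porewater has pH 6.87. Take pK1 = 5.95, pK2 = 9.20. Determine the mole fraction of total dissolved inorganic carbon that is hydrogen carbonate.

α₁ = 1 / (1 + [H⁺]/K1 + K2/[H⁺]) = 1 / (1 + 10^-0.92 + 10^-2.33)
   = 1 / (1 + 0.12023 + 0.0046774) = 1/1.1249 = 0.8890

α₁ = 0.889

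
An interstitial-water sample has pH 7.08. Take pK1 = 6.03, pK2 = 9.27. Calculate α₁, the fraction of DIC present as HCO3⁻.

α₁ = 0.913

α₁ = 1 / (1 + [H⁺]/K1 + K2/[H⁺]) = 1 / (1 + 10^-1.05 + 10^-2.19)
   = 1 / (1 + 0.089125 + 0.0064565) = 1/1.0956 = 0.9128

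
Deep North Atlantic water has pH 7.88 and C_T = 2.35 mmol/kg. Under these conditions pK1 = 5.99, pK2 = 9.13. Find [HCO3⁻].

[HCO3⁻] = 2.20 mmol/kg

α₁ = 1 / (1 + [H⁺]/K1 + K2/[H⁺]) = 1 / (1 + 10^-1.89 + 10^-1.25)
   = 1 / (1 + 0.012882 + 0.056234) = 1/1.0691 = 0.9354
[HCO3⁻] = α₁ × DIC = 0.9354 × 2.35 = 2.20 mmol/kg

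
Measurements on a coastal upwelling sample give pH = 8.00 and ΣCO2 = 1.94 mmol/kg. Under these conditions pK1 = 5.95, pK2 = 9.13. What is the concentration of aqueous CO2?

α₀ = 1 / (1 + K1/[H⁺] + K1K2/[H⁺]²) = 1 / (1 + 10^+2.05 + 10^+0.92)
   = 1 / (1 + 112.20 + 8.3176) = 1/121.52 = 0.008229
[CO2*] = α₀ × DIC = 0.008229 × 1.94 = 0.0160 mmol/kg = 16.0 μmol/kg

[CO2*] = 16.0 μmol/kg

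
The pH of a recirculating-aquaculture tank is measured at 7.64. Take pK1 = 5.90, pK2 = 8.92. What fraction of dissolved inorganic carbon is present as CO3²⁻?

α₂ = 0.0490

α₂ = 1 / (1 + [H⁺]/K2 + [H⁺]²/(K1K2)) = 1 / (1 + 10^+1.28 + 10^-0.46)
   = 1 / (1 + 19.055 + 0.34674) = 1/20.401 = 0.04902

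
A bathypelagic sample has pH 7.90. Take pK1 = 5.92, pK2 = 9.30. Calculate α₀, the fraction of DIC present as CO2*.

α₀ = 0.00997

α₀ = 1 / (1 + K1/[H⁺] + K1K2/[H⁺]²) = 1 / (1 + 10^+1.98 + 10^+0.58)
   = 1 / (1 + 95.499 + 3.8019) = 1/100.30 = 0.009970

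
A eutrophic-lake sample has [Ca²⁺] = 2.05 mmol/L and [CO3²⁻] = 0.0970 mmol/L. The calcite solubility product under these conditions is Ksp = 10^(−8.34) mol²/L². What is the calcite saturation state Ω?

Ω = 43.5

Ksp = 10^(−8.34) = 4.571×10^-9
Ω = [Ca²⁺][CO3²⁻]/Ksp = (2.05×10^-3)(0.0970×10^-3) / 4.571×10^-9 = 43.5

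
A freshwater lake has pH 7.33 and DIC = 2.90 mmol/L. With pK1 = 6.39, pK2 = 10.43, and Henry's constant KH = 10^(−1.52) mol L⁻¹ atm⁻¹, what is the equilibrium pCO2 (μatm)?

pCO2 = 9880 μatm

α₀ = 1 / (1 + K1/[H⁺] + K1K2/[H⁺]²) = 1 / (1 + 10^+0.94 + 10^-2.16)
   = 1 / (1 + 8.7096 + 0.0069183) = 1/9.7166 = 0.1029
[CO2*] = α₀ × DIC = 0.1029 × 2.90 = 0.2985 mmol/L
pCO2 = [CO2*]/KH = 2.985×10^-4 / 3.020×10^-2 = 9880 μatm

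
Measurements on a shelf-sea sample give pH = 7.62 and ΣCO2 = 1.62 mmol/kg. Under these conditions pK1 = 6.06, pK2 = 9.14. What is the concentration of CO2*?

[CO2*] = 0.0422 mmol/kg

α₀ = 1 / (1 + K1/[H⁺] + K1K2/[H⁺]²) = 1 / (1 + 10^+1.56 + 10^+0.04)
   = 1 / (1 + 36.308 + 1.0965) = 1/38.404 = 0.02604
[CO2*] = α₀ × DIC = 0.02604 × 1.62 = 0.0422 mmol/kg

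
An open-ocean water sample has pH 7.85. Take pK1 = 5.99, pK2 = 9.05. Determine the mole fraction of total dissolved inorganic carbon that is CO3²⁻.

α₂ = 1 / (1 + [H⁺]/K2 + [H⁺]²/(K1K2)) = 1 / (1 + 10^+1.20 + 10^-0.66)
   = 1 / (1 + 15.849 + 0.21878) = 1/17.068 = 0.05859

α₂ = 0.0586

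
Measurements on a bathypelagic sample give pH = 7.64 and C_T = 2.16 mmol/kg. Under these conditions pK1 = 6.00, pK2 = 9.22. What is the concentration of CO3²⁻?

[CO3²⁻] = 0.0541 mmol/kg

α₂ = 1 / (1 + [H⁺]/K2 + [H⁺]²/(K1K2)) = 1 / (1 + 10^+1.58 + 10^-0.06)
   = 1 / (1 + 38.019 + 0.87096) = 1/39.890 = 0.02507
[CO3²⁻] = α₂ × DIC = 0.02507 × 2.16 = 0.0541 mmol/kg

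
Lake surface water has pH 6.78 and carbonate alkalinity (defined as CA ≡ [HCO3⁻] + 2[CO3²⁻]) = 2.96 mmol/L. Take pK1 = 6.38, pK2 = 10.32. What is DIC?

CA = [HCO3⁻] + 2[CO3²⁻] = (α₁ + 2α₂)·DIC
At pH 6.78: [H⁺]/K1 = 10^-0.40 = 0.39811, K2/[H⁺] = 10^-3.54 = 0.00028840
α₁ = 1/(1 + 0.39811 + 0.00028840) = 1/1.3984 = 0.7151; α₂ = α₁·K2/[H⁺] = 0.0002062
α₁ + 2α₂ = 0.7155
DIC = CA / (α₁ + 2α₂) = 2.96 / 0.7155 = 4.14 mmol/L

DIC = 4.14 mmol/L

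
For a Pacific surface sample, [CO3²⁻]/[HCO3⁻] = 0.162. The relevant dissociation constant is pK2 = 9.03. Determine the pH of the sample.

pH = 8.24

From K2 = [H⁺][CO3²⁻]/[HCO3⁻]:  pH = pK2 + log₁₀([CO3²⁻]/[HCO3⁻])
log₁₀(0.162) = -0.790
pH = 9.03 + (-0.790) = 8.24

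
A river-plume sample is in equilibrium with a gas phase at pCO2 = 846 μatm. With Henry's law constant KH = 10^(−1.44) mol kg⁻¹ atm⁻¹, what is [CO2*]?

KH = 10^(−1.44) = 3.631×10^-2 mol kg⁻¹ atm⁻¹
[CO2*] = KH · pCO2 = 3.631×10^-2 × 846×10^-6 atm = 3.07×10^-5 mol/kg

[CO2*] = 30.7 μmol/kg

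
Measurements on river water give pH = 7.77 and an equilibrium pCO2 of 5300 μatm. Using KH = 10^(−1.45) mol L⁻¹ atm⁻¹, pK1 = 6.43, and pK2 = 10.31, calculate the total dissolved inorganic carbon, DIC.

[CO2*] = KH · pCO2 = 10^(−1.45) × 5300×10^-6 = 1.881×10^-4 mol/L
α₀ = 1/(1 + K1/[H⁺] + K1K2/[H⁺]²) = 1/(1 + 10^+1.34 + 10^-1.20) = 0.04359
DIC = [CO2*]/α₀ = 1.881×10^-4 / 0.04359 = 4.31 mmol/L

DIC = 4.31 mmol/L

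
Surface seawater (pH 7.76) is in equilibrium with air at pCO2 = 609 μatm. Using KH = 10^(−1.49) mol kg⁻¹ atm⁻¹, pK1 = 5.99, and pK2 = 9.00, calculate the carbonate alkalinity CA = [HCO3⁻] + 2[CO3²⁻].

CA = 1.29 mmol/kg

[CO2*] = KH · pCO2 = 10^(−1.49) × 609×10^-6 = 1.971×10^-5 mol/kg
α₀ = 1/(1 + K1/[H⁺] + K1K2/[H⁺]²) = 1/(1 + 10^+1.77 + 10^+0.53) = 0.01580
DIC = [CO2*]/α₀ = 1.971×10^-5 / 0.01580 = 1.247 mmol/kg
CA = (α₁ + 2α₂)·DIC = (0.9306 + 2×0.05355) × 1.247 = 1.29 mmol/kg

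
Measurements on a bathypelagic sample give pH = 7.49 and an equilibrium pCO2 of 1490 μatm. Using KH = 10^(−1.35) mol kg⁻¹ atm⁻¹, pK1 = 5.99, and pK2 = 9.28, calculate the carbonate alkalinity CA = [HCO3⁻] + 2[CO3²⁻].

CA = 2.17 mmol/kg

[CO2*] = KH · pCO2 = 10^(−1.35) × 1490×10^-6 = 6.656×10^-5 mol/kg
α₀ = 1/(1 + K1/[H⁺] + K1K2/[H⁺]²) = 1/(1 + 10^+1.50 + 10^-0.29) = 0.03018
DIC = [CO2*]/α₀ = 6.656×10^-5 / 0.03018 = 2.205 mmol/kg
CA = (α₁ + 2α₂)·DIC = (0.9543 + 2×0.01548) × 2.205 = 2.17 mmol/kg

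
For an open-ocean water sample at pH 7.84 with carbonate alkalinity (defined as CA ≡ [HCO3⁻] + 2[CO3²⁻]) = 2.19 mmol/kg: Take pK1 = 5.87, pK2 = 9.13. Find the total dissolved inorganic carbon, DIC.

DIC = 2.11 mmol/kg

CA = [HCO3⁻] + 2[CO3²⁻] = (α₁ + 2α₂)·DIC
At pH 7.84: [H⁺]/K1 = 10^-1.97 = 0.010715, K2/[H⁺] = 10^-1.29 = 0.051286
α₁ = 1/(1 + 0.010715 + 0.051286) = 1/1.0620 = 0.9416; α₂ = α₁·K2/[H⁺] = 0.04829
α₁ + 2α₂ = 1.0382
DIC = CA / (α₁ + 2α₂) = 2.19 / 1.0382 = 2.11 mmol/kg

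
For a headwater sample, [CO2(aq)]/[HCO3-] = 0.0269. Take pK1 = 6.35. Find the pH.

From K1 = [H⁺][HCO3-]/[CO2(aq)]:  pH = pK1 − log₁₀([CO2(aq)]/[HCO3-])
log₁₀(0.0269) = -1.570
pH = 6.35 − (-1.570) = 7.92

pH = 7.92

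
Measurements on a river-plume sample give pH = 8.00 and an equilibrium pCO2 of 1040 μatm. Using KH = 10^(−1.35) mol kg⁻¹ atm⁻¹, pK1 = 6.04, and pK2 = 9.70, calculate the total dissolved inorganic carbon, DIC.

DIC = 4.37 mmol/kg

[CO2*] = KH · pCO2 = 10^(−1.35) × 1040×10^-6 = 4.646×10^-5 mol/kg
α₀ = 1/(1 + K1/[H⁺] + K1K2/[H⁺]²) = 1/(1 + 10^+1.96 + 10^+0.26) = 0.01064
DIC = [CO2*]/α₀ = 4.646×10^-5 / 0.01064 = 4.37 mmol/kg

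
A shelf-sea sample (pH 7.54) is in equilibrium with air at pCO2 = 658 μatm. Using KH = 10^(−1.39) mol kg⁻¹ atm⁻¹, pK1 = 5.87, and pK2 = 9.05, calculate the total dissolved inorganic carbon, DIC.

DIC = 1.32 mmol/kg

[CO2*] = KH · pCO2 = 10^(−1.39) × 658×10^-6 = 2.681×10^-5 mol/kg
α₀ = 1/(1 + K1/[H⁺] + K1K2/[H⁺]²) = 1/(1 + 10^+1.67 + 10^+0.16) = 0.02032
DIC = [CO2*]/α₀ = 2.681×10^-5 / 0.02032 = 1.32 mmol/kg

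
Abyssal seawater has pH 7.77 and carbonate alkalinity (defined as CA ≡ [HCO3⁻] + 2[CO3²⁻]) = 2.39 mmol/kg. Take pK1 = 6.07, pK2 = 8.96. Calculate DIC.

CA = [HCO3⁻] + 2[CO3²⁻] = (α₁ + 2α₂)·DIC
At pH 7.77: [H⁺]/K1 = 10^-1.70 = 0.019953, K2/[H⁺] = 10^-1.19 = 0.064565
α₁ = 1/(1 + 0.019953 + 0.064565) = 1/1.0845 = 0.9221; α₂ = α₁·K2/[H⁺] = 0.05953
α₁ + 2α₂ = 1.0411
DIC = CA / (α₁ + 2α₂) = 2.39 / 1.0411 = 2.30 mmol/kg

DIC = 2.30 mmol/kg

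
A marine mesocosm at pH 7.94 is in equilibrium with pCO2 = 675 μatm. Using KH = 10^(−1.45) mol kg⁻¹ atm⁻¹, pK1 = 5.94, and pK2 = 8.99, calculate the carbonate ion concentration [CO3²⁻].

[CO3²⁻] = 0.213 mmol/kg

[CO2*] = KH · pCO2 = 10^(−1.45) × 675×10^-6 = 2.395×10^-5 mol/kg
α₀ = 1/(1 + K1/[H⁺] + K1K2/[H⁺]²) = 1/(1 + 10^+2.00 + 10^+0.95) = 0.009098
DIC = [CO2*]/α₀ = 2.395×10^-5 / 0.009098 = 2.632 mmol/kg
[CO3²⁻] = α₂·DIC; α₂ = 0.08109, so [CO3²⁻] = 0.08109 × 2.632 = 0.213 mmol/kg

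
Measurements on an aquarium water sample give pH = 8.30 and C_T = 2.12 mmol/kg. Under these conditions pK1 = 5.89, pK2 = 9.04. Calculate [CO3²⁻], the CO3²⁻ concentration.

[CO3²⁻] = 0.325 mmol/kg

α₂ = 1 / (1 + [H⁺]/K2 + [H⁺]²/(K1K2)) = 1 / (1 + 10^+0.74 + 10^-1.67)
   = 1 / (1 + 5.4954 + 0.021380) = 1/6.5168 = 0.1534
[CO3²⁻] = α₂ × DIC = 0.1534 × 2.12 = 0.325 mmol/kg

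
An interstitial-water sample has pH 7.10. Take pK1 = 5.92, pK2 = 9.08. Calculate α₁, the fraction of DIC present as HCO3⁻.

α₁ = 1 / (1 + [H⁺]/K1 + K2/[H⁺]) = 1 / (1 + 10^-1.18 + 10^-1.98)
   = 1 / (1 + 0.066069 + 0.010471) = 1/1.0765 = 0.9289

α₁ = 0.929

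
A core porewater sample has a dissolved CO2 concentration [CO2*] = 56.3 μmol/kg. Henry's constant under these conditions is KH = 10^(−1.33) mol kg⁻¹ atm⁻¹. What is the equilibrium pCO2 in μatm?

pCO2 = 1200 μatm

KH = 10^(−1.33) = 4.677×10^-2 mol kg⁻¹ atm⁻¹
pCO2 = [CO2*]/KH = 56.3×10^-6 / 4.677×10^-2 = 1.20×10^-3 atm = 1200 μatm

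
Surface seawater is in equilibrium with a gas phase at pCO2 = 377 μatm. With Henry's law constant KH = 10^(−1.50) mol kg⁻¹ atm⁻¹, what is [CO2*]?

KH = 10^(−1.50) = 3.162×10^-2 mol kg⁻¹ atm⁻¹
[CO2*] = KH · pCO2 = 3.162×10^-2 × 377×10^-6 atm = 1.19×10^-5 mol/kg

[CO2*] = 11.9 μmol/kg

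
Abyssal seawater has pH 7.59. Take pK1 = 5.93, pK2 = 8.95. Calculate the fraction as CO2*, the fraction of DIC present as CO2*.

α₀ = 0.0205

α₀ = 1 / (1 + K1/[H⁺] + K1K2/[H⁺]²) = 1 / (1 + 10^+1.66 + 10^+0.30)
   = 1 / (1 + 45.709 + 1.9953) = 1/48.704 = 0.02053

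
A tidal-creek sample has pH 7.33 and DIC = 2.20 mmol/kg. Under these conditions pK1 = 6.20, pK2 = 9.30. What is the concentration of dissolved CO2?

α₀ = 1 / (1 + K1/[H⁺] + K1K2/[H⁺]²) = 1 / (1 + 10^+1.13 + 10^-0.84)
   = 1 / (1 + 13.490 + 0.14454) = 1/14.634 = 0.06833
[CO2*] = α₀ × DIC = 0.06833 × 2.20 = 0.150 mmol/kg

[CO2*] = 0.150 mmol/kg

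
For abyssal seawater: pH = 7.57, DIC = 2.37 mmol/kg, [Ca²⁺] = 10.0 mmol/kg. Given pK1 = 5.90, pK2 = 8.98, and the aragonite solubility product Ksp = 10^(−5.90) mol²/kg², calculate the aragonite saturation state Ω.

α₂ = 1 / (1 + [H⁺]/K2 + [H⁺]²/(K1K2)) = 1 / (1 + 10^+1.41 + 10^-0.26)
   = 1 / (1 + 25.704 + 0.54954) = 1/27.253 = 0.03669
[CO3²⁻] = α₂ × DIC = 0.03669 × 2.37 = 0.08696 mmol/kg
Ksp = 10^(−5.90) = 1.259×10^-6
Ω = [Ca²⁺][CO3²⁻]/Ksp = (10.0×10^-3)(8.696×10^-5) / 1.259×10^-6 = 0.691

Ω = 0.691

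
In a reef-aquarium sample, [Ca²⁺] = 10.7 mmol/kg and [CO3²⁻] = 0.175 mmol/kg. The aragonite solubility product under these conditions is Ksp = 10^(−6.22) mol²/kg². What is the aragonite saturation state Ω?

Ω = 3.11

Ksp = 10^(−6.22) = 6.026×10^-7
Ω = [Ca²⁺][CO3²⁻]/Ksp = (10.7×10^-3)(0.175×10^-3) / 6.026×10^-7 = 3.11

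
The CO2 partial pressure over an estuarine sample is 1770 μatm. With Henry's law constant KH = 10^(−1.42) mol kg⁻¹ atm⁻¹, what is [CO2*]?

KH = 10^(−1.42) = 3.802×10^-2 mol kg⁻¹ atm⁻¹
[CO2*] = KH · pCO2 = 3.802×10^-2 × 1770×10^-6 atm = 6.73×10^-5 mol/kg

[CO2*] = 67.3 μmol/kg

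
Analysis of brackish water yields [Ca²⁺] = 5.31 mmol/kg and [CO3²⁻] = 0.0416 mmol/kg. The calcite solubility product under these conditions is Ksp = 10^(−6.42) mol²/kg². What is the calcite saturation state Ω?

Ksp = 10^(−6.42) = 3.802×10^-7
Ω = [Ca²⁺][CO3²⁻]/Ksp = (5.31×10^-3)(0.0416×10^-3) / 3.802×10^-7 = 0.581

Ω = 0.581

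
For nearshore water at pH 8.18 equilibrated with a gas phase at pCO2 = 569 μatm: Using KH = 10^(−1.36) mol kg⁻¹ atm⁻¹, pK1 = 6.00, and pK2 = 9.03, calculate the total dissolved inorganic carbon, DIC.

[CO2*] = KH · pCO2 = 10^(−1.36) × 569×10^-6 = 2.484×10^-5 mol/kg
α₀ = 1/(1 + K1/[H⁺] + K1K2/[H⁺]²) = 1/(1 + 10^+2.18 + 10^+1.33) = 0.005756
DIC = [CO2*]/α₀ = 2.484×10^-5 / 0.005756 = 4.32 mmol/kg

DIC = 4.32 mmol/kg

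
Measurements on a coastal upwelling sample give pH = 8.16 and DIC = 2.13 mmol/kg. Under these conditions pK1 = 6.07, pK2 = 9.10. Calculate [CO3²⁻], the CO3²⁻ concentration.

α₂ = 1 / (1 + [H⁺]/K2 + [H⁺]²/(K1K2)) = 1 / (1 + 10^+0.94 + 10^-1.15)
   = 1 / (1 + 8.7096 + 0.070795) = 1/9.7804 = 0.1022
[CO3²⁻] = α₂ × DIC = 0.1022 × 2.13 = 0.218 mmol/kg

[CO3²⁻] = 0.218 mmol/kg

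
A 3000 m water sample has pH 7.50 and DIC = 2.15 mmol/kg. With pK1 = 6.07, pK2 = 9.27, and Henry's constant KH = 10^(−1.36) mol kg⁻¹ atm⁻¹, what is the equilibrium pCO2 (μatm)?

α₀ = 1 / (1 + K1/[H⁺] + K1K2/[H⁺]²) = 1 / (1 + 10^+1.43 + 10^-0.34)
   = 1 / (1 + 26.915 + 0.45709) = 1/28.372 = 0.03525
[CO2*] = α₀ × DIC = 0.03525 × 2.15 = 0.07578 mmol/kg
pCO2 = [CO2*]/KH = 7.578×10^-5 / 4.365×10^-2 = 1740 μatm

pCO2 = 1740 μatm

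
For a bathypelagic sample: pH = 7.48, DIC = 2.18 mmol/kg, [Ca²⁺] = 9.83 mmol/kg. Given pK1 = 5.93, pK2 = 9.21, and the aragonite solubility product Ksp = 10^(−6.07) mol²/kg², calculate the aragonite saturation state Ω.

α₂ = 1 / (1 + [H⁺]/K2 + [H⁺]²/(K1K2)) = 1 / (1 + 10^+1.73 + 10^+0.18)
   = 1 / (1 + 53.703 + 1.5136) = 1/56.217 = 0.01779
[CO3²⁻] = α₂ × DIC = 0.01779 × 2.18 = 0.03878 mmol/kg
Ksp = 10^(−6.07) = 8.511×10^-7
Ω = [Ca²⁺][CO3²⁻]/Ksp = (9.83×10^-3)(3.878×10^-5) / 8.511×10^-7 = 0.448

Ω = 0.448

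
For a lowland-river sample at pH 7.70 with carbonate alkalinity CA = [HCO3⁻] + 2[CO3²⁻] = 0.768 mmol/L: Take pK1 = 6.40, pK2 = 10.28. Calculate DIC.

CA = [HCO3⁻] + 2[CO3²⁻] = (α₁ + 2α₂)·DIC
At pH 7.70: [H⁺]/K1 = 10^-1.30 = 0.050119, K2/[H⁺] = 10^-2.58 = 0.0026303
α₁ = 1/(1 + 0.050119 + 0.0026303) = 1/1.0527 = 0.9499; α₂ = α₁·K2/[H⁺] = 0.002498
α₁ + 2α₂ = 0.9549
DIC = CA / (α₁ + 2α₂) = 0.768 / 0.9549 = 0.804 mmol/L

DIC = 0.804 mmol/L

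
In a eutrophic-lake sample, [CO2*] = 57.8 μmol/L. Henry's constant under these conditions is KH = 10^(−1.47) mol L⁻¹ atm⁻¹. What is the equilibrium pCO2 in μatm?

KH = 10^(−1.47) = 3.388×10^-2 mol L⁻¹ atm⁻¹
pCO2 = [CO2*]/KH = 57.8×10^-6 / 3.388×10^-2 = 1.71×10^-3 atm = 1710 μatm

pCO2 = 1710 μatm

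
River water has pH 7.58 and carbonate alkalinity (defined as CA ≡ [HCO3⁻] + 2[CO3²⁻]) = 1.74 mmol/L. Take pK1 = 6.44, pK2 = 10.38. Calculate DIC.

DIC = 1.86 mmol/L

CA = [HCO3⁻] + 2[CO3²⁻] = (α₁ + 2α₂)·DIC
At pH 7.58: [H⁺]/K1 = 10^-1.14 = 0.072444, K2/[H⁺] = 10^-2.80 = 0.0015849
α₁ = 1/(1 + 0.072444 + 0.0015849) = 1/1.0740 = 0.9311; α₂ = α₁·K2/[H⁺] = 0.001476
α₁ + 2α₂ = 0.9340
DIC = CA / (α₁ + 2α₂) = 1.74 / 0.9340 = 1.86 mmol/L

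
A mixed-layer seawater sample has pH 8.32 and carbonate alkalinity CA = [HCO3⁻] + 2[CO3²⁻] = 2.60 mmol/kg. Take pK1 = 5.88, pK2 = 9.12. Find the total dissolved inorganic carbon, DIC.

CA = [HCO3⁻] + 2[CO3²⁻] = (α₁ + 2α₂)·DIC
At pH 8.32: [H⁺]/K1 = 10^-2.44 = 0.0036308, K2/[H⁺] = 10^-0.80 = 0.15849
α₁ = 1/(1 + 0.0036308 + 0.15849) = 1/1.1621 = 0.8605; α₂ = α₁·K2/[H⁺] = 0.1364
α₁ + 2α₂ = 1.1333
DIC = CA / (α₁ + 2α₂) = 2.60 / 1.1333 = 2.29 mmol/kg

DIC = 2.29 mmol/kg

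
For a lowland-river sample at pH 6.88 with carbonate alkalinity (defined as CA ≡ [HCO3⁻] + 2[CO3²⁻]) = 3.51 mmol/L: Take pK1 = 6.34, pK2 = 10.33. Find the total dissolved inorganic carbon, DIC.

CA = [HCO3⁻] + 2[CO3²⁻] = (α₁ + 2α₂)·DIC
At pH 6.88: [H⁺]/K1 = 10^-0.54 = 0.28840, K2/[H⁺] = 10^-3.45 = 0.00035481
α₁ = 1/(1 + 0.28840 + 0.00035481) = 1/1.2888 = 0.7759; α₂ = α₁·K2/[H⁺] = 0.0002753
α₁ + 2α₂ = 0.7765
DIC = CA / (α₁ + 2α₂) = 3.51 / 0.7765 = 4.52 mmol/L

DIC = 4.52 mmol/L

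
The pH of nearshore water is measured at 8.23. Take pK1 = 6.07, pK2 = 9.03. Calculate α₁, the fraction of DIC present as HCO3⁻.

α₁ = 0.858

α₁ = 1 / (1 + [H⁺]/K1 + K2/[H⁺]) = 1 / (1 + 10^-2.16 + 10^-0.80)
   = 1 / (1 + 0.0069183 + 0.15849) = 1/1.1654 = 0.8581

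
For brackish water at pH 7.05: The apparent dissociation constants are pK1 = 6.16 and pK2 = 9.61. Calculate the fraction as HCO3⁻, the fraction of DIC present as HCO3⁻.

α₁ = 0.884

α₁ = 1 / (1 + [H⁺]/K1 + K2/[H⁺]) = 1 / (1 + 10^-0.89 + 10^-2.56)
   = 1 / (1 + 0.12882 + 0.0027542) = 1/1.1316 = 0.8837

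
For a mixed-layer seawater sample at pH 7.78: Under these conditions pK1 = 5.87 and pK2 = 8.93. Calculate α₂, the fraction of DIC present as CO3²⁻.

α₂ = 0.0654

α₂ = 1 / (1 + [H⁺]/K2 + [H⁺]²/(K1K2)) = 1 / (1 + 10^+1.15 + 10^-0.76)
   = 1 / (1 + 14.125 + 0.17378) = 1/15.299 = 0.06536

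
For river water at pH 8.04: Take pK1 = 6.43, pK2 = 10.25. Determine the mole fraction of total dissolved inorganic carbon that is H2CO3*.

α₀ = 1 / (1 + K1/[H⁺] + K1K2/[H⁺]²) = 1 / (1 + 10^+1.61 + 10^-0.60)
   = 1 / (1 + 40.738 + 0.25119) = 1/41.989 = 0.02382

α₀ = 0.0238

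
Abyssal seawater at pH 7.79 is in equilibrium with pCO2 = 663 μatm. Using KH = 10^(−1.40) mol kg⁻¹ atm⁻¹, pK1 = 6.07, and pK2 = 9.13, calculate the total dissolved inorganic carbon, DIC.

[CO2*] = KH · pCO2 = 10^(−1.40) × 663×10^-6 = 2.639×10^-5 mol/kg
α₀ = 1/(1 + K1/[H⁺] + K1K2/[H⁺]²) = 1/(1 + 10^+1.72 + 10^+0.38) = 0.01790
DIC = [CO2*]/α₀ = 2.639×10^-5 / 0.01790 = 1.47 mmol/kg

DIC = 1.47 mmol/kg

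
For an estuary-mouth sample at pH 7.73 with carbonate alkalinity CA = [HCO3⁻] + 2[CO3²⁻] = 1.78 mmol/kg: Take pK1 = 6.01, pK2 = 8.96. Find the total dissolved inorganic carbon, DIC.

DIC = 1.72 mmol/kg

CA = [HCO3⁻] + 2[CO3²⁻] = (α₁ + 2α₂)·DIC
At pH 7.73: [H⁺]/K1 = 10^-1.72 = 0.019055, K2/[H⁺] = 10^-1.23 = 0.058884
α₁ = 1/(1 + 0.019055 + 0.058884) = 1/1.0779 = 0.9277; α₂ = α₁·K2/[H⁺] = 0.05463
α₁ + 2α₂ = 1.0369
DIC = CA / (α₁ + 2α₂) = 1.78 / 1.0369 = 1.72 mmol/kg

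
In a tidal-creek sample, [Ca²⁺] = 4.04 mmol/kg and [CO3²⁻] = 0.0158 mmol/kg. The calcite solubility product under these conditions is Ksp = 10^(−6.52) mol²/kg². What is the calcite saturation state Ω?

Ksp = 10^(−6.52) = 3.020×10^-7
Ω = [Ca²⁺][CO3²⁻]/Ksp = (4.04×10^-3)(0.0158×10^-3) / 3.020×10^-7 = 0.211

Ω = 0.211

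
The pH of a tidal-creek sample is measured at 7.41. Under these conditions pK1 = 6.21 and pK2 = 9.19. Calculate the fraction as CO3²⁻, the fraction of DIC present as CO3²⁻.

α₂ = 0.0154

α₂ = 1 / (1 + [H⁺]/K2 + [H⁺]²/(K1K2)) = 1 / (1 + 10^+1.78 + 10^+0.58)
   = 1 / (1 + 60.256 + 3.8019) = 1/65.058 = 0.01537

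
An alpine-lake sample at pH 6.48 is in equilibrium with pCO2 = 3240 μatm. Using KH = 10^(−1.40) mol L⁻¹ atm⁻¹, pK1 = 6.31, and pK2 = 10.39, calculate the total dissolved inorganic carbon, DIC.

[CO2*] = KH · pCO2 = 10^(−1.40) × 3240×10^-6 = 1.290×10^-4 mol/L
α₀ = 1/(1 + K1/[H⁺] + K1K2/[H⁺]²) = 1/(1 + 10^+0.17 + 10^-3.74) = 0.4033
DIC = [CO2*]/α₀ = 1.290×10^-4 / 0.4033 = 0.320 mmol/L

DIC = 0.320 mmol/L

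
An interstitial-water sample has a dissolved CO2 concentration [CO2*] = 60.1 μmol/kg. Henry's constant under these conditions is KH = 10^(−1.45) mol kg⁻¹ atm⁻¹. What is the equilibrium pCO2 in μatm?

KH = 10^(−1.45) = 3.548×10^-2 mol kg⁻¹ atm⁻¹
pCO2 = [CO2*]/KH = 60.1×10^-6 / 3.548×10^-2 = 1.69×10^-3 atm = 1690 μatm

pCO2 = 1690 μatm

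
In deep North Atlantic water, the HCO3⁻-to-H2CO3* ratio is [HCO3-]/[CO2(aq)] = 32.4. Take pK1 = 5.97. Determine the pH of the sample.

From K1 = [H⁺][HCO3-]/[CO2(aq)]:  pH = pK1 + log₁₀([HCO3-]/[CO2(aq)])
log₁₀(32.4) = +1.511
pH = 5.97 + (+1.511) = 7.48

pH = 7.48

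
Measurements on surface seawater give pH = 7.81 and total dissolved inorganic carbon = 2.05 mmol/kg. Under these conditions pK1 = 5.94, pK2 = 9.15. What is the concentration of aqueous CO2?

α₀ = 1 / (1 + K1/[H⁺] + K1K2/[H⁺]²) = 1 / (1 + 10^+1.87 + 10^+0.53)
   = 1 / (1 + 74.131 + 3.3884) = 1/78.519 = 0.01274
[CO2*] = α₀ × DIC = 0.01274 × 2.05 = 0.0261 mmol/kg

[CO2*] = 0.0261 mmol/kg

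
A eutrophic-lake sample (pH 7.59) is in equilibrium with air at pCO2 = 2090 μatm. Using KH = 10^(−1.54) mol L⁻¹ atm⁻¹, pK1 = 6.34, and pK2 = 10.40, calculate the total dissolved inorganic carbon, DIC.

DIC = 1.13 mmol/L

[CO2*] = KH · pCO2 = 10^(−1.54) × 2090×10^-6 = 6.028×10^-5 mol/L
α₀ = 1/(1 + K1/[H⁺] + K1K2/[H⁺]²) = 1/(1 + 10^+1.25 + 10^-1.56) = 0.05316
DIC = [CO2*]/α₀ = 6.028×10^-5 / 0.05316 = 1.13 mmol/L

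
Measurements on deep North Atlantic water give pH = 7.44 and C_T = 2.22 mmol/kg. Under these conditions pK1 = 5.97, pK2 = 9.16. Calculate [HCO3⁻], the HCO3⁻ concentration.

[HCO3⁻] = 2.11 mmol/kg

α₁ = 1 / (1 + [H⁺]/K1 + K2/[H⁺]) = 1 / (1 + 10^-1.47 + 10^-1.72)
   = 1 / (1 + 0.033884 + 0.019055) = 1/1.0529 = 0.9497
[HCO3⁻] = α₁ × DIC = 0.9497 × 2.22 = 2.11 mmol/kg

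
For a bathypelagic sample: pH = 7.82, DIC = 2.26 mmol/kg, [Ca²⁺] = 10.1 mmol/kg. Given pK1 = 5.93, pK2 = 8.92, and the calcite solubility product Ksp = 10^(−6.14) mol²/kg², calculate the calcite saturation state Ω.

Ω = 2.29

α₂ = 1 / (1 + [H⁺]/K2 + [H⁺]²/(K1K2)) = 1 / (1 + 10^+1.10 + 10^-0.79)
   = 1 / (1 + 12.589 + 0.16218) = 1/13.751 = 0.07272
[CO3²⁻] = α₂ × DIC = 0.07272 × 2.26 = 0.1643 mmol/kg
Ksp = 10^(−6.14) = 7.244×10^-7
Ω = [Ca²⁺][CO3²⁻]/Ksp = (10.1×10^-3)(1.643×10^-4) / 7.244×10^-7 = 2.29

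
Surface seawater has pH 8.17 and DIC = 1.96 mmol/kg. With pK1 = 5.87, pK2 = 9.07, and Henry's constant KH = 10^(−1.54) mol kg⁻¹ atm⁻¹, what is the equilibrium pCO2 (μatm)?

α₀ = 1 / (1 + K1/[H⁺] + K1K2/[H⁺]²) = 1 / (1 + 10^+2.30 + 10^+1.40)
   = 1 / (1 + 199.53 + 25.119) = 1/225.65 = 0.004432
[CO2*] = α₀ × DIC = 0.004432 × 1.96 = 0.008686 mmol/kg = 8.686 μmol/kg
pCO2 = [CO2*]/KH = 8.686×10^-6 / 2.884×10^-2 = 301 μatm

pCO2 = 301 μatm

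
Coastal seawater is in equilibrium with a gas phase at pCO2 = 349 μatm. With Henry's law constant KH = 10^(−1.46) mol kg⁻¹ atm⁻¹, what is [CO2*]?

KH = 10^(−1.46) = 3.467×10^-2 mol kg⁻¹ atm⁻¹
[CO2*] = KH · pCO2 = 3.467×10^-2 × 349×10^-6 atm = 1.21×10^-5 mol/kg

[CO2*] = 12.1 μmol/kg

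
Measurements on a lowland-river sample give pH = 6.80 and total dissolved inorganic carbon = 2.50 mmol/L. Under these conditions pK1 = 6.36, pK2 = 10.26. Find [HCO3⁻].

[HCO3⁻] = 1.83 mmol/L

α₁ = 1 / (1 + [H⁺]/K1 + K2/[H⁺]) = 1 / (1 + 10^-0.44 + 10^-3.46)
   = 1 / (1 + 0.36308 + 0.00034674) = 1/1.3634 = 0.7334
[HCO3⁻] = α₁ × DIC = 0.7334 × 2.50 = 1.83 mmol/L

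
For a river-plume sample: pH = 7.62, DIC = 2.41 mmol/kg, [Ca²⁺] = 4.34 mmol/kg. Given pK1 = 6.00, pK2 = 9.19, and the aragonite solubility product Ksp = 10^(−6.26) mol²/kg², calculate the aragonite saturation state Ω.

Ω = 0.487

α₂ = 1 / (1 + [H⁺]/K2 + [H⁺]²/(K1K2)) = 1 / (1 + 10^+1.57 + 10^-0.05)
   = 1 / (1 + 37.154 + 0.89125) = 1/39.045 = 0.02561
[CO3²⁻] = α₂ × DIC = 0.02561 × 2.41 = 0.06172 mmol/kg
Ksp = 10^(−6.26) = 5.495×10^-7
Ω = [Ca²⁺][CO3²⁻]/Ksp = (4.34×10^-3)(6.172×10^-5) / 5.495×10^-7 = 0.487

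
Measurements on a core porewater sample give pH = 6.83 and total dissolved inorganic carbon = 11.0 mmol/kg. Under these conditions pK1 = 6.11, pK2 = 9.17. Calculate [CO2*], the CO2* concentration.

α₀ = 1 / (1 + K1/[H⁺] + K1K2/[H⁺]²) = 1 / (1 + 10^+0.72 + 10^-1.62)
   = 1 / (1 + 5.2481 + 0.023988) = 1/6.2721 = 0.1594
[CO2*] = α₀ × DIC = 0.1594 × 11.0 = 1.75 mmol/kg

[CO2*] = 1.75 mmol/kg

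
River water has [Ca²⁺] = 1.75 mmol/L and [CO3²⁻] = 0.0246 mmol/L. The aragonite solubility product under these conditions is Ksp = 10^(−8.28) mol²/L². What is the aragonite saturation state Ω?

Ksp = 10^(−8.28) = 5.248×10^-9
Ω = [Ca²⁺][CO3²⁻]/Ksp = (1.75×10^-3)(0.0246×10^-3) / 5.248×10^-9 = 8.20

Ω = 8.20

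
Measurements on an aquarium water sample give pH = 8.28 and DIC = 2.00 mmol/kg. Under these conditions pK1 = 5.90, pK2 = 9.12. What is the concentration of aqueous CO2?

[CO2*] = 7.26 μmol/kg

α₀ = 1 / (1 + K1/[H⁺] + K1K2/[H⁺]²) = 1 / (1 + 10^+2.38 + 10^+1.54)
   = 1 / (1 + 239.88 + 34.674) = 1/275.56 = 0.003629
[CO2*] = α₀ × DIC = 0.003629 × 2.00 = 0.00726 mmol/kg = 7.26 μmol/kg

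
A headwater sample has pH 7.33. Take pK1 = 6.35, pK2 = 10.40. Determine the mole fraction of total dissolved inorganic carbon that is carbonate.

α₂ = 0.000770

α₂ = 1 / (1 + [H⁺]/K2 + [H⁺]²/(K1K2)) = 1 / (1 + 10^+3.07 + 10^+2.09)
   = 1 / (1 + 1174.9 + 123.03) = 1/1298.9 = 0.0007699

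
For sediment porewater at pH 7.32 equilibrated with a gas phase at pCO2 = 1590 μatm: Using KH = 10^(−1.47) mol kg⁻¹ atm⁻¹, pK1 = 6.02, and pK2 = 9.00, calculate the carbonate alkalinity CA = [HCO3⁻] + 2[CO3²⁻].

[CO2*] = KH · pCO2 = 10^(−1.47) × 1590×10^-6 = 5.388×10^-5 mol/kg
α₀ = 1/(1 + K1/[H⁺] + K1K2/[H⁺]²) = 1/(1 + 10^+1.30 + 10^-0.38) = 0.04680
DIC = [CO2*]/α₀ = 5.388×10^-5 / 0.04680 = 1.151 mmol/kg
CA = (α₁ + 2α₂)·DIC = (0.9337 + 2×0.01951) × 1.151 = 1.12 mmol/kg

CA = 1.12 mmol/kg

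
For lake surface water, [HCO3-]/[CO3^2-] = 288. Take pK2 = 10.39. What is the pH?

From K2 = [H⁺][CO3^2-]/[HCO3-]:  pH = pK2 − log₁₀([HCO3-]/[CO3^2-])
log₁₀(288) = +2.459
pH = 10.39 − (+2.459) = 7.93

pH = 7.93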